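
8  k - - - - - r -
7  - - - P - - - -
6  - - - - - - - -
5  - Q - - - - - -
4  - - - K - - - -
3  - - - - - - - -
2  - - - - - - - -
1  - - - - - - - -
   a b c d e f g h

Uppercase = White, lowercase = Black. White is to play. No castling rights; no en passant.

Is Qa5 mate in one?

no

After Qa5: black king on a8; in check: yes, from the white queen on a5.
Black has 2 legal replies: Kb8, Kb7.
In check but a legal move exists → not checkmate.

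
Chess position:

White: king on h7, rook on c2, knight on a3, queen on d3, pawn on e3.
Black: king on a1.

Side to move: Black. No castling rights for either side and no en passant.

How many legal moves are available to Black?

0

Black to move; king on a1.
In check: no.
Legal moves: none.
Count: 0.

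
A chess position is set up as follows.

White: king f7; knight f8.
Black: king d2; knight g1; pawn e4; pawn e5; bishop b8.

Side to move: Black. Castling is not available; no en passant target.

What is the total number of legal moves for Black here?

Black to move; king on d2.
In check: no.
Legal moves: Bc7, Ba7, Bd6, Ke3, Kd3, Kc3, Ke2, Kc2, Ke1, Kd1, Kc1, Nh3, Nf3, Ne2, e3.
Count: 15.

15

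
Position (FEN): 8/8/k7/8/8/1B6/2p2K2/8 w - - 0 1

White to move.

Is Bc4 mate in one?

no

After Bc4: black king on a6; in check: yes, from the white bishop on c4.
Black has 4 legal replies: Kb7, Ka7, Kb6, Ka5.
In check but a legal move exists → not checkmate.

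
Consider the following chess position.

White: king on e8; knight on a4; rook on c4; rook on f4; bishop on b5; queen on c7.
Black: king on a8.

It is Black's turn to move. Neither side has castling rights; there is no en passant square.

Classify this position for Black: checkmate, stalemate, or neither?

Black to move; black king on a8.
In check: no.
King squares — a7: attacked by Qc7; b7: attacked by Qc7; b8: attacked by Qc7.
Legal moves for Black: none.
Not in check and no legal moves → stalemate.

stalemate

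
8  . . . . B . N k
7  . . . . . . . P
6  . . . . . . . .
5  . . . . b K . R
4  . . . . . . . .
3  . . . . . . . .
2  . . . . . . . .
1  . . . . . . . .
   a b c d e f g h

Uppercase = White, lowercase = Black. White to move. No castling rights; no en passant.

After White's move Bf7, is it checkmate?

After Bf7: black king on h8; in check: no.
Black is not in check, so this cannot be checkmate.

no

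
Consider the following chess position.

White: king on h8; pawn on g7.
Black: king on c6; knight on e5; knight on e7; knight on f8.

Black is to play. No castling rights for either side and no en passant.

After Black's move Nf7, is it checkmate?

After Nf7: white king on h8; in check: yes, from the black knight on f7.
King squares — g7: own pawn; h7: attacked by Nf8; g8: attacked by Ne7.
White has no legal moves → checkmate.

yes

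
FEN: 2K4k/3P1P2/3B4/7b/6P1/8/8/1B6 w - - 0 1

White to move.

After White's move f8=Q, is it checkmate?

After f8=Q: black king on h8; in check: yes, from the white queen on f8.
King squares — g7: attacked by Qf8; h7: attacked by Bb1; g8: attacked by Qf8.
Black has no legal moves → checkmate.

yes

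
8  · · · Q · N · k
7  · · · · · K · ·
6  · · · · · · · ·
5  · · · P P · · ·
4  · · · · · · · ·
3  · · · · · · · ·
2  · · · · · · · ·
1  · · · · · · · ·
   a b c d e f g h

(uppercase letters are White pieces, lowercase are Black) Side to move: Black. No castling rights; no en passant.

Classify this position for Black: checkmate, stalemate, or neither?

Black to move; black king on h8.
In check: no.
King squares — g7: attacked by Kf7; h7: attacked by Nf8; g8: attacked by Kf7.
Legal moves for Black: none.
Not in check and no legal moves → stalemate.

stalemate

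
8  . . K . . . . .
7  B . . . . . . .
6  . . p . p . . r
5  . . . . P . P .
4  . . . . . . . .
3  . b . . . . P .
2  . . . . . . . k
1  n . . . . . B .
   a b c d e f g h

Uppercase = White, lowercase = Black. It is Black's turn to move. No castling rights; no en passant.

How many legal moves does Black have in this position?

Black to move; king on h2.
In check: yes, from the white bishop on g1.
Legal moves: Kh3, Kxg3, Kg2, Kh1.
Count: 4.

4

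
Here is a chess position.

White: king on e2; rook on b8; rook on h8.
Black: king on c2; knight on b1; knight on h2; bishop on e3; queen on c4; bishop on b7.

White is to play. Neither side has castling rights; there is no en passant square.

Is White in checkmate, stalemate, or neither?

White to move; white king on e2.
In check: yes, from the black queen on c4.
Legal moves for White: Kxe3, Ke1.
White is in check but has 2 legal moves → neither.

neither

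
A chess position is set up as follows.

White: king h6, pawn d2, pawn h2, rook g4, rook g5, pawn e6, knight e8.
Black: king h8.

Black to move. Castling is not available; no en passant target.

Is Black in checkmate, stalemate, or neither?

stalemate

Black to move; black king on h8.
In check: no.
King squares — g7: attacked by Rg5; h7: attacked by Kh6; g8: attacked by Rg5.
Legal moves for Black: none.
Not in check and no legal moves → stalemate.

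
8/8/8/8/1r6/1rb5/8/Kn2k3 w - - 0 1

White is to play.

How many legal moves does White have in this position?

White to move; king on a1.
In check: yes, from the black bishop on c3.
Legal moves: Ka2.
Count: 1.

1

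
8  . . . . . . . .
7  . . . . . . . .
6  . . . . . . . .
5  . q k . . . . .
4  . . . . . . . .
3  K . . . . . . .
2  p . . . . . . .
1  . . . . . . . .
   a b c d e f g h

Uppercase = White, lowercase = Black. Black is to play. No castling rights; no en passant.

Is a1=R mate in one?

yes

After a1=R: white king on a3; in check: yes, from the black rook on a1.
King squares — a2: attacked by Ra1; b2: attacked by Qb5; b3: attacked by Qb5; a4: attacked by Ra1; b4: attacked by Qb5.
White has no legal moves → checkmate.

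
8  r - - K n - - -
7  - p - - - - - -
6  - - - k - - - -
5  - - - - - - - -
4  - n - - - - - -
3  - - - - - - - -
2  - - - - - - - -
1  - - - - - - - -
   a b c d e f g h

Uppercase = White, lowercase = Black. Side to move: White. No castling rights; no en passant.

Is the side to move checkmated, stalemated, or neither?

checkmate

White to move; white king on d8.
In check: yes, from the black rook on a8.
King squares — c7: attacked by Kd6; d7: attacked by Kd6; e7: attacked by Kd6; c8: attacked by Ra8; e8: attacked by Ra8.
Legal moves for White: none.
In check with no legal moves → checkmate.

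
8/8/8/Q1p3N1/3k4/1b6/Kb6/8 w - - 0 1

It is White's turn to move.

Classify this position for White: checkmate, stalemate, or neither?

White to move; white king on a2.
In check: yes, from the black bishop on b3.
Legal moves for White: Kxb3, Kxb2, Kb1.
White is in check but has 3 legal moves → neither.

neither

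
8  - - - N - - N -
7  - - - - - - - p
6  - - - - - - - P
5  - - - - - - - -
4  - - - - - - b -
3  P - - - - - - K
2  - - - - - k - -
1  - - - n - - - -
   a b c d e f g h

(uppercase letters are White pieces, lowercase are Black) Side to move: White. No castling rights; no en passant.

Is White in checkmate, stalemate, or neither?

White to move; white king on h3.
In check: yes, from the black bishop on g4.
King squares — g2: attacked by Kf2; h2: available; g3: attacked by Kf2; g4: available; h4: available.
Legal moves for White: Kh4, Kxg4, Kh2.
White is in check but has 3 legal moves → neither.

neither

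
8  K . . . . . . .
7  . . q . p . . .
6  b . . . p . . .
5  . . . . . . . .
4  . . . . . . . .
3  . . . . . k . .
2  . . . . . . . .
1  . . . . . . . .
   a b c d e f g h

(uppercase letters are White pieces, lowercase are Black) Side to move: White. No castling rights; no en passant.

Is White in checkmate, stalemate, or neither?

White to move; white king on a8.
In check: no.
King squares — a7: attacked by Qc7; b7: attacked by Ba6; b8: attacked by Qc7.
Legal moves for White: none.
Not in check and no legal moves → stalemate.

stalemate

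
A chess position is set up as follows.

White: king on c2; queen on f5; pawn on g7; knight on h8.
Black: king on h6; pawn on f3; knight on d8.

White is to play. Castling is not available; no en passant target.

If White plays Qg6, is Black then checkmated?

After Qg6: black king on h6; in check: yes, from the white queen on g6.
King squares — g5: attacked by Qg6; h5: attacked by Qg6; g6: attacked by Nh8; g7: attacked by Qg6; h7: attacked by Qg6.
Black has no legal moves → checkmate.

yes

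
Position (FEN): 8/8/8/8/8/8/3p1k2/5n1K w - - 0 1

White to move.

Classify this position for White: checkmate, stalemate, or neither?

White to move; white king on h1.
In check: no.
King squares — g1: attacked by Kf2; g2: attacked by Kf2; h2: attacked by Nf1.
Legal moves for White: none.
Not in check and no legal moves → stalemate.

stalemate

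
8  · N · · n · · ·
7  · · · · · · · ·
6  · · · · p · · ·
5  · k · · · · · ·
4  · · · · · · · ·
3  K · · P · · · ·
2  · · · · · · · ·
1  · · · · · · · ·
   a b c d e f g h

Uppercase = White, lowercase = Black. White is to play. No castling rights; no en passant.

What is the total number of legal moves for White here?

7

White to move; king on a3.
In check: no.
Legal moves: Nd7, Nc6, Na6, Kb3, Kb2, Ka2, d4.
Count: 7.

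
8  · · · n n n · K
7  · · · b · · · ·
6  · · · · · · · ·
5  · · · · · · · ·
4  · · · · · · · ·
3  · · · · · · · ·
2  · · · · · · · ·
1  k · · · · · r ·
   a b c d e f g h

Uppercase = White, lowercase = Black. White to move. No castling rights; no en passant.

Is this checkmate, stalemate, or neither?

stalemate

White to move; white king on h8.
In check: no.
King squares — g7: attacked by Rg1; h7: attacked by Nf8; g8: attacked by Rg1.
Legal moves for White: none.
Not in check and no legal moves → stalemate.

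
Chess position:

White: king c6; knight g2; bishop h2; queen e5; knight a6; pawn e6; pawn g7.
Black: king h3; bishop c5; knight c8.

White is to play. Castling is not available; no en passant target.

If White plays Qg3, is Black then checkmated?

After Qg3: black king on h3; in check: yes, from the white queen on g3.
King squares — g2: attacked by Qg3; h2: attacked by Qg3; g3: attacked by Bh2; g4: attacked by Qg3; h4: attacked by Ng2.
Black has no legal moves → checkmate.

yes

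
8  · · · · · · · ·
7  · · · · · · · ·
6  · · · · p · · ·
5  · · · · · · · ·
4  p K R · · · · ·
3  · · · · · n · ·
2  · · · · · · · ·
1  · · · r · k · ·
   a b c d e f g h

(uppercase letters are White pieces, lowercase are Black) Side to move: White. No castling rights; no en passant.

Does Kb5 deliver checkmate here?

After Kb5: black king on f1; in check: no.
Black is not in check, so this cannot be checkmate.

no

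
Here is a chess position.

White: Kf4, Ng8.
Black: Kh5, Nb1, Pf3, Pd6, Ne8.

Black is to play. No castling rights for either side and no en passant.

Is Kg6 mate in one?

no

After Kg6: white king on f4; in check: no.
White is not in check, so this cannot be checkmate.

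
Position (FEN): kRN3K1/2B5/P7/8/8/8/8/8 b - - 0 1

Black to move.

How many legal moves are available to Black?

Black to move; king on a8.
In check: yes, from the white rook on b8.
Legal moves: none.
Count: 0.

0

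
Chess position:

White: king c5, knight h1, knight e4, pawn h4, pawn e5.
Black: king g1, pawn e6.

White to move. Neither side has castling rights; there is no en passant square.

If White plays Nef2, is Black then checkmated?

After Nef2: black king on g1; in check: no.
Black is not in check, so this cannot be checkmate.

no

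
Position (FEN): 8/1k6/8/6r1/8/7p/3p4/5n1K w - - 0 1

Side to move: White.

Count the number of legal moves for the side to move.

0

White to move; king on h1.
In check: no.
Legal moves: none.
Count: 0.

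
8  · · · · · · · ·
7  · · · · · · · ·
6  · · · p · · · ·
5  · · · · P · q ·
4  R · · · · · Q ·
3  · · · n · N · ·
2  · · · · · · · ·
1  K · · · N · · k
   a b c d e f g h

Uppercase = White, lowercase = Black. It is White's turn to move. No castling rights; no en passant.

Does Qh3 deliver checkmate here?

After Qh3: black king on h1; in check: yes, from the white queen on h3.
King squares — g1: attacked by Nf3; g2: attacked by Ne1; h2: attacked by Nf3.
Black has no legal moves → checkmate.

yes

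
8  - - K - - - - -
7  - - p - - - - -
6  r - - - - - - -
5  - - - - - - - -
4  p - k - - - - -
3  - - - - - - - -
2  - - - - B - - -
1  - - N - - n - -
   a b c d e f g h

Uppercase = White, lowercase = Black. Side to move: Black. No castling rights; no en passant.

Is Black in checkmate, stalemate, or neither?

Black to move; black king on c4.
In check: yes, from the white bishop on e2.
Legal moves for Black: Kd5, Kc5, Kd4, Kb4, Kc3.
Black is in check but has 5 legal moves → neither.

neither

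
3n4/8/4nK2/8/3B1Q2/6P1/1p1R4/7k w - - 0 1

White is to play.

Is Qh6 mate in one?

After Qh6: black king on h1; in check: yes, from the white queen on h6.
King squares — g1: attacked by Bd4; g2: attacked by Rd2; h2: attacked by Rd2.
Black has no legal moves → checkmate.

yes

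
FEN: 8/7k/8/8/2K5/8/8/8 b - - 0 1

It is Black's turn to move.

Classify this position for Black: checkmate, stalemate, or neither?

Black to move; black king on h7.
In check: no.
Legal moves for Black: Kh8, Kg8, Kg7, Kh6, Kg6.
Black has 5 legal moves and is not in check → neither.

neither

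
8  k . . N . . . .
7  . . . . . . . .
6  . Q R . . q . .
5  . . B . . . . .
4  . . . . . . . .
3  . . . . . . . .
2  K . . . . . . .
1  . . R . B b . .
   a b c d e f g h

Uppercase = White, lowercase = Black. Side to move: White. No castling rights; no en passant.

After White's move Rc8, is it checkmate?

After Rc8: black king on a8; in check: yes, from the white rook on c8.
King squares — a7: attacked by Qb6; b7: attacked by Qb6; b8: attacked by Qb6.
Black has no legal moves → checkmate.

yes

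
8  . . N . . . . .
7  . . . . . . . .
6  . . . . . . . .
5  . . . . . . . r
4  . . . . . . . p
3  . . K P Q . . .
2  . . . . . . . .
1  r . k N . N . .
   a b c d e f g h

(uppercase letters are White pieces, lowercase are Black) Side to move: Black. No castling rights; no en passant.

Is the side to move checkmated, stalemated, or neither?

neither

Black to move; black king on c1.
In check: yes, from the white queen on e3.
King squares — b1: available; d1: available; b2: attacked by Nd1; c2: attacked by Kc3; d2: attacked by Nf1.
Legal moves for Black: Kxd1, Kb1.
Black is in check but has 2 legal moves → neither.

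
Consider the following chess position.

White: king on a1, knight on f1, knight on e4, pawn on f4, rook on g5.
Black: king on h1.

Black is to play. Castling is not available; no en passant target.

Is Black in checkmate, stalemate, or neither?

stalemate

Black to move; black king on h1.
In check: no.
King squares — g1: attacked by Rg5; g2: attacked by Rg5; h2: attacked by Nf1.
Legal moves for Black: none.
Not in check and no legal moves → stalemate.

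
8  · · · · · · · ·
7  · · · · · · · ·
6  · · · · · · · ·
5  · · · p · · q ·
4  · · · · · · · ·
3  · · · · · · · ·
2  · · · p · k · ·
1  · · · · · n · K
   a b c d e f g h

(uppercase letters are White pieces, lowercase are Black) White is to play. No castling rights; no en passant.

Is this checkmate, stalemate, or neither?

stalemate

White to move; white king on h1.
In check: no.
King squares — g1: attacked by Kf2; g2: attacked by Kf2; h2: attacked by Nf1.
Legal moves for White: none.
Not in check and no legal moves → stalemate.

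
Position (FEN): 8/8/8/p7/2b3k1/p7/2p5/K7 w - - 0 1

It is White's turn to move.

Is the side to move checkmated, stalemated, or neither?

stalemate

White to move; white king on a1.
In check: no.
King squares — b1: attacked by Pc2; a2: attacked by Bc4; b2: attacked by Pa3.
Legal moves for White: none.
Not in check and no legal moves → stalemate.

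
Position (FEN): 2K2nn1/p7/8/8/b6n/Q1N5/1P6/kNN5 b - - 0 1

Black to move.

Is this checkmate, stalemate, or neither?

checkmate

Black to move; black king on a1.
In check: yes, from the white queen on a3.
King squares — b1: attacked by Nc3; a2: attacked by Nc1; b2: attacked by Qa3.
Legal moves for Black: none.
In check with no legal moves → checkmate.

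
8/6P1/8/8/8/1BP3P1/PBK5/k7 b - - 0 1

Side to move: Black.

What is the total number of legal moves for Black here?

0

Black to move; king on a1.
In check: yes, from the white bishop on b2.
Legal moves: none.
Count: 0.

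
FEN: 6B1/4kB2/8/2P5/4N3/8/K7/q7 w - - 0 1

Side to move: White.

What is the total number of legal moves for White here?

White to move; king on a2.
In check: yes, from the black queen on a1.
Legal moves: Kb3, Kxa1.
Count: 2.

2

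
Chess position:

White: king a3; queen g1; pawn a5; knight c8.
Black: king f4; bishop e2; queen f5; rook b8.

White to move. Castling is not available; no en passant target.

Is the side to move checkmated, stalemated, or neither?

neither

White to move; white king on a3.
In check: no.
Legal moves for White include: Ne7, Na7, Nd6, Nb6, Ka4, Ka2, Qg8, Qg7, Qa7, Qg6, Qb6, Qg5+, Qc5, Qg4+, Qd4+, Qg3+, Qe3+, Qh2+, ... (list truncated; more exist).
White has legal moves and is not in check → neither.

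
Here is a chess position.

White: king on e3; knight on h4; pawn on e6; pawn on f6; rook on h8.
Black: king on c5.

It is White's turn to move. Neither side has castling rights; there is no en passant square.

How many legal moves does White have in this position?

White to move; king on e3.
In check: no.
Legal moves: Rg8, Rf8, Re8, Rd8, Rc8+, Rb8, Ra8, Rh7, Rh6, Rh5+, Ng6, Nf5, Nf3, Ng2, Kf4, Ke4, Kf3, Kd3, Kf2, Ke2, Kd2, f7, e7.
Count: 23.

23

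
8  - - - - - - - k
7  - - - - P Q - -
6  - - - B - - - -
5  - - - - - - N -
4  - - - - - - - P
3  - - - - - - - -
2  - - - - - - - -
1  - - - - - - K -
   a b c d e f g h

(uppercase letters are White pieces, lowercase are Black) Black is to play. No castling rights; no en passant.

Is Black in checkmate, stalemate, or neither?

stalemate

Black to move; black king on h8.
In check: no.
King squares — g7: attacked by Qf7; h7: attacked by Ng5; g8: attacked by Qf7.
Legal moves for Black: none.
Not in check and no legal moves → stalemate.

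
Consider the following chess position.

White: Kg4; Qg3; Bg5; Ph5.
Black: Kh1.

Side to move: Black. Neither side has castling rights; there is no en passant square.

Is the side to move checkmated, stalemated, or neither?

Black to move; black king on h1.
In check: no.
King squares — g1: attacked by Qg3; g2: attacked by Qg3; h2: attacked by Qg3.
Legal moves for Black: none.
Not in check and no legal moves → stalemate.

stalemate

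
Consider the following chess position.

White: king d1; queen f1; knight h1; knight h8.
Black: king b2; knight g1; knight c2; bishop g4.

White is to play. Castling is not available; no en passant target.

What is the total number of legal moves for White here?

White to move; king on d1.
In check: yes, from the black bishop on g4.
Legal moves: Kd2, Qf3, Qe2.
Count: 3.

3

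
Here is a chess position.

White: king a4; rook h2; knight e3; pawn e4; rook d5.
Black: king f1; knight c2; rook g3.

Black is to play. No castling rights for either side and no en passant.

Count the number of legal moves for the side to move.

4

Black to move; king on f1.
In check: yes, from the white knight on e3.
Legal moves: Kg1, Ke1, Rxe3, Nxe3.
Count: 4.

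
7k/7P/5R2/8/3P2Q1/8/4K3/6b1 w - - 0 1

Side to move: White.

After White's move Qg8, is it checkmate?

After Qg8: black king on h8; in check: yes, from the white queen on g8.
King squares — g7: attacked by Qg8; h7: attacked by Qg8; g8: attacked by Ph7.
Black has no legal moves → checkmate.

yes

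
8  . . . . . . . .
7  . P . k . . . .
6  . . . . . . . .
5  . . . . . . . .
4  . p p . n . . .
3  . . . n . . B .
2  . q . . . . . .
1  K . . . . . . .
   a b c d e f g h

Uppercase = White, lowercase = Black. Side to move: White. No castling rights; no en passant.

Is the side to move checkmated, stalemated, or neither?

checkmate

White to move; white king on a1.
In check: yes, from the black queen on b2.
King squares — b1: attacked by Qb2; a2: attacked by Qb2; b2: attacked by Nd3.
Legal moves for White: none.
In check with no legal moves → checkmate.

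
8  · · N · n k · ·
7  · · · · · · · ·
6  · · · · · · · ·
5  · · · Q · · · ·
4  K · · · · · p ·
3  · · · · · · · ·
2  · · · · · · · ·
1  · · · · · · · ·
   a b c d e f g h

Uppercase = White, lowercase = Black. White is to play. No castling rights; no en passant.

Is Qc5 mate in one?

After Qc5: black king on f8; in check: yes, from the white queen on c5.
Black has 4 legal replies: Kg8, Kg7, Kf7, Nd6.
In check but a legal move exists → not checkmate.

no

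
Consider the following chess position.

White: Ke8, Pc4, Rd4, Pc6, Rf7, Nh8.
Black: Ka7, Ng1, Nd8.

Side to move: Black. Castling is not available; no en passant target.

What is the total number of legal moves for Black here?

6

Black to move; king on a7.
In check: yes, from the white rook on f7.
Legal moves: Kb8, Ka8, Kb6, Ka6, Nxf7, Nb7.
Count: 6.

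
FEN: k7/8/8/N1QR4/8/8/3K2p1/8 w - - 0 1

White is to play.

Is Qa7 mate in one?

no

After Qa7: black king on a8; in check: yes, from the white queen on a7.
Black has 1 legal reply: Kxa7.
In check but a legal move exists → not checkmate.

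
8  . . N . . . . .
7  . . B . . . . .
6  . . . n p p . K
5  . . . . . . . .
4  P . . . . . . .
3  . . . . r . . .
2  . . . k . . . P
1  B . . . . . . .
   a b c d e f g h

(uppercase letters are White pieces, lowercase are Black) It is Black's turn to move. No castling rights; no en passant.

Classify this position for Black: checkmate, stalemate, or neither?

Black to move; black king on d2.
In check: no.
Legal moves for Black include: Ne8, Nxc8, Nf7+, Nb7, Nf5+, Nb5, Ne4, Nc4, Re5, Re4, Rh3+, Rg3, Rf3, Rd3, Rc3, Rb3, Ra3, Re2, ... (list truncated; more exist).
Black has legal moves and is not in check → neither.

neither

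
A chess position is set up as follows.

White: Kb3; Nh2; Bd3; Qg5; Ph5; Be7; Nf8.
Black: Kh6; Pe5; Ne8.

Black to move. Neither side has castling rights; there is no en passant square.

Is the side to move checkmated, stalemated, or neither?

checkmate

Black to move; black king on h6.
In check: yes, from the white queen on g5.
King squares — g5: attacked by Be7; h5: attacked by Qg5; g6: attacked by Bd3; g7: attacked by Qg5; h7: attacked by Bd3.
Legal moves for Black: none.
In check with no legal moves → checkmate.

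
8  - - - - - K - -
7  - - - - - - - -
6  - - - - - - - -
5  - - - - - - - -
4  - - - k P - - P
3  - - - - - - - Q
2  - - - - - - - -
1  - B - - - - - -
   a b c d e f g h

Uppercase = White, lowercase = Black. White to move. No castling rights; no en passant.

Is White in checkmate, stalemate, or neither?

neither

White to move; white king on f8.
In check: no.
Legal moves for White include: Kg8, Ke8, Kg7, Kf7, Ke7, Qc8, Qd7+, Qe6, Qf5, Qg4, Qg3, Qf3, Qe3+, Qd3+, Qc3+, Qb3, Qa3, Qh2, ... (list truncated; more exist).
White has legal moves and is not in check → neither.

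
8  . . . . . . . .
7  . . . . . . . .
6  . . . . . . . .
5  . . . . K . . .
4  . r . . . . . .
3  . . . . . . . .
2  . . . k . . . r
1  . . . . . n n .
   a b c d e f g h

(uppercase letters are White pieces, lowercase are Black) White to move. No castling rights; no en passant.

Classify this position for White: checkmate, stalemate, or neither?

neither

White to move; white king on e5.
In check: no.
Legal moves for White: Kf6, Ke6, Kd6, Kf5, Kd5.
White has 5 legal moves and is not in check → neither.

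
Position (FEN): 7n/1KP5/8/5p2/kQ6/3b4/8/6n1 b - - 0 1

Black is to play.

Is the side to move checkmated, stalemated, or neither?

neither

Black to move; black king on a4.
In check: yes, from the white queen on b4.
King squares — a3: attacked by Qb4; b3: attacked by Qb4; b4: available; a5: attacked by Qb4; b5: attacked by Qb4.
Legal moves for Black: Kxb4.
Black is in check but has 1 legal move → neither.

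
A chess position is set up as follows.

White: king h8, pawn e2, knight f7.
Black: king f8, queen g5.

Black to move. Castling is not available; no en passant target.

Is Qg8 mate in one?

yes

After Qg8: white king on h8; in check: yes, from the black queen on g8.
King squares — g7: attacked by Kf8; h7: attacked by Qg8; g8: attacked by Kf8.
White has no legal moves → checkmate.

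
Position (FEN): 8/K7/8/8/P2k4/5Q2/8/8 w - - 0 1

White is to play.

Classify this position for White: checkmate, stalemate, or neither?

White to move; white king on a7.
In check: no.
Legal moves for White include: Kb8, Ka8, Kb7, Kb6, Ka6, Qf8, Qa8, Qf7, Qb7, Qf6+, Qc6, Qh5, Qf5, Qd5+, Qg4+, Qf4+, Qe4+, Qh3, ... (list truncated; more exist).
White has legal moves and is not in check → neither.

neither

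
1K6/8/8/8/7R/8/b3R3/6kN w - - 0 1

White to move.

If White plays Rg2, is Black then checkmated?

After Rg2: black king on g1; in check: yes, from the white rook on g2.
Black has 2 legal replies: Kxg2, Kf1.
In check but a legal move exists → not checkmate.

no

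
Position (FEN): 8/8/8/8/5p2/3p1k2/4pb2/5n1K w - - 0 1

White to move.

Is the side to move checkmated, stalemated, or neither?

White to move; white king on h1.
In check: no.
King squares — g1: attacked by Bf2; g2: attacked by Kf3; h2: attacked by Nf1.
Legal moves for White: none.
Not in check and no legal moves → stalemate.

stalemate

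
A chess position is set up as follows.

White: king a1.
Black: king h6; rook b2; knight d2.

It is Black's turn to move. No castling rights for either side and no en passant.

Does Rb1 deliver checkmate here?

no

After Rb1: white king on a1; in check: yes, from the black rook on b1.
White has 1 legal reply: Ka2.
In check but a legal move exists → not checkmate.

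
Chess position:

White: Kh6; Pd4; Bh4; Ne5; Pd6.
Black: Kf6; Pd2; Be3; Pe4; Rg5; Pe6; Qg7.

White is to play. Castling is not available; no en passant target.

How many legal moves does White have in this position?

White to move; king on h6.
In check: yes, from the black queen on g7.
Legal moves: none.
Count: 0.

0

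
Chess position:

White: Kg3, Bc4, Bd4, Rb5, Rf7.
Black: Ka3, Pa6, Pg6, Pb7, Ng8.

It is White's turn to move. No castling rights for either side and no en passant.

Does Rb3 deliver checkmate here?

no

After Rb3: black king on a3; in check: yes, from the white rook on b3.
Black has 2 legal replies: Ka4, Ka2.
In check but a legal move exists → not checkmate.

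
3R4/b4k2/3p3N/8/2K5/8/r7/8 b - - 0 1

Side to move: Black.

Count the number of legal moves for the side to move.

Black to move; king on f7.
In check: yes, from the white knight on h6.
Legal moves: Kg7, Ke7, Kg6, Kf6, Ke6.
Count: 5.

5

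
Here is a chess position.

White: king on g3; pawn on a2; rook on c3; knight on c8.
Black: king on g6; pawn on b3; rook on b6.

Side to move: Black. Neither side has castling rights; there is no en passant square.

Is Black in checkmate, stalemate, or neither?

neither

Black to move; black king on g6.
In check: no.
Legal moves for Black include: Kh7, Kg7, Kf7, Kh6, Kf6, Kh5, Kg5, Kf5, Rb8, Rb7, Rf6, Re6, Rd6, Rc6, Ra6, Rb5, Rb4, bxa2, ... (list truncated; more exist).
Black has legal moves and is not in check → neither.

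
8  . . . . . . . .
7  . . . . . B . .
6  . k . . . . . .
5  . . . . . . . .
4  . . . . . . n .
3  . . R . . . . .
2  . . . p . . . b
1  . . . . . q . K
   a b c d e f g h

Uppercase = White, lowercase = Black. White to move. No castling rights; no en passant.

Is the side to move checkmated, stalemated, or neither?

checkmate

White to move; white king on h1.
In check: yes, from the black queen on f1.
King squares — g1: attacked by Qf1; g2: attacked by Qf1; h2: attacked by Ng4.
Legal moves for White: none.
In check with no legal moves → checkmate.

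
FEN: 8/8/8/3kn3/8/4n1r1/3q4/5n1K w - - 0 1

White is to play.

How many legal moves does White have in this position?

White to move; king on h1.
In check: no.
Legal moves: none.
Count: 0.

0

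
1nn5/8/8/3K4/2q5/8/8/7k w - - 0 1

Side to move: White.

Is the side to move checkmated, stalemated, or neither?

White to move; white king on d5.
In check: yes, from the black queen on c4.
Legal moves for White: Ke5, Kxc4.
White is in check but has 2 legal moves → neither.

neither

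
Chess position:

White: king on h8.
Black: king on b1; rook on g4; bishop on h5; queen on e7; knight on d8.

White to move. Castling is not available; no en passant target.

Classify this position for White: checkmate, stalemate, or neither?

stalemate

White to move; white king on h8.
In check: no.
King squares — g7: attacked by Rg4; h7: attacked by Qe7; g8: attacked by Rg4.
Legal moves for White: none.
Not in check and no legal moves → stalemate.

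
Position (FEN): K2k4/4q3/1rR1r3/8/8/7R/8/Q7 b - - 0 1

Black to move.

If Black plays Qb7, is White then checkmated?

yes

After Qb7: white king on a8; in check: yes, from the black queen on b7.
King squares — a7: attacked by Qb7; b7: attacked by Rb6; b8: attacked by Qb7.
White has no legal moves → checkmate.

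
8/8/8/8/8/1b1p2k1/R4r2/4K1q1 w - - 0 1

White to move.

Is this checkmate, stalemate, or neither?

White to move; white king on e1.
In check: yes, from the black queen on g1.
King squares — d1: attacked by Qg1; f1: attacked by Qg1; d2: attacked by Rf2; e2: attacked by Rf2; f2: attacked by Qg1.
Legal moves for White: none.
In check with no legal moves → checkmate.

checkmate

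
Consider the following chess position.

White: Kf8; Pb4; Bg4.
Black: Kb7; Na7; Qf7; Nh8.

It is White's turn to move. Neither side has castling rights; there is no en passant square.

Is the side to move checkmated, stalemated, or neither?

checkmate

White to move; white king on f8.
In check: yes, from the black queen on f7.
King squares — e7: attacked by Qf7; f7: attacked by Nh8; g7: attacked by Qf7; e8: attacked by Qf7; g8: attacked by Qf7.
Legal moves for White: none.
In check with no legal moves → checkmate.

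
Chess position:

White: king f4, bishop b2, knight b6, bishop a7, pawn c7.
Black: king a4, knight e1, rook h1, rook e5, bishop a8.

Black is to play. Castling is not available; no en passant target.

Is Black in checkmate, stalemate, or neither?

neither

Black to move; black king on a4.
In check: yes, from the white knight on b6.
Legal moves for Black: Kb5, Ka5, Kb4, Kb3.
Black is in check but has 4 legal moves → neither.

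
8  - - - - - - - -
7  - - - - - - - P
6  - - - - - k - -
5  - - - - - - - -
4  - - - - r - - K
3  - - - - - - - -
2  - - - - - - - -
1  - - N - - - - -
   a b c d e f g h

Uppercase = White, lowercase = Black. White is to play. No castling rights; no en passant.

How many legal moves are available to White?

White to move; king on h4.
In check: yes, from the black rook on e4.
Legal moves: Kh5, Kh3, Kg3.
Count: 3.

3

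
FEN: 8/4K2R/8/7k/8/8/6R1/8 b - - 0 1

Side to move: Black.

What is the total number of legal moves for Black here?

Black to move; king on h5.
In check: yes, from the white rook on h7.
Legal moves: none.
Count: 0.

0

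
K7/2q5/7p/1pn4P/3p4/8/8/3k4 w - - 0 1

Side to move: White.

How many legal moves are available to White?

White to move; king on a8.
In check: no.
Legal moves: none.
Count: 0.

0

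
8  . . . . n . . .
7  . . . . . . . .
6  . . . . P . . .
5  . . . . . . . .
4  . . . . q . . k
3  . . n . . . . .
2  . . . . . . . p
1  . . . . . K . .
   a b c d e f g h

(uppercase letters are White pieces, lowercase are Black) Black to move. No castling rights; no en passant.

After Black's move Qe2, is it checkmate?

After Qe2: white king on f1; in check: yes, from the black queen on e2.
King squares — e1: attacked by Qe2; g1: attacked by Ph2; e2: attacked by Nc3; f2: attacked by Qe2; g2: attacked by Qe2.
White has no legal moves → checkmate.

yes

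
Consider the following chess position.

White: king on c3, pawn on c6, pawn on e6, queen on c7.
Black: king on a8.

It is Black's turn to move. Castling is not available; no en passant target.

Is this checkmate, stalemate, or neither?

stalemate

Black to move; black king on a8.
In check: no.
King squares — a7: attacked by Qc7; b7: attacked by Pc6; b8: attacked by Qc7.
Legal moves for Black: none.
Not in check and no legal moves → stalemate.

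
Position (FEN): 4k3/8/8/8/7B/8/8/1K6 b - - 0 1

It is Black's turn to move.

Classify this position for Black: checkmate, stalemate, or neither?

neither

Black to move; black king on e8.
In check: no.
Legal moves for Black: Kf8, Kf7, Kd7.
Black has 3 legal moves and is not in check → neither.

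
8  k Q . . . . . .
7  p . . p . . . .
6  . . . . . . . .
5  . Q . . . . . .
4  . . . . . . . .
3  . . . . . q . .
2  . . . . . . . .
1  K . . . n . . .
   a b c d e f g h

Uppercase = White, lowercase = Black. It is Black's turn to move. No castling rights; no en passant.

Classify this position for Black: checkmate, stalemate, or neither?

Black to move; black king on a8.
In check: yes, from the white queen on b8.
King squares — a7: own pawn; b7: attacked by Qb5; b8: attacked by Qb5.
Legal moves for Black: none.
In check with no legal moves → checkmate.

checkmate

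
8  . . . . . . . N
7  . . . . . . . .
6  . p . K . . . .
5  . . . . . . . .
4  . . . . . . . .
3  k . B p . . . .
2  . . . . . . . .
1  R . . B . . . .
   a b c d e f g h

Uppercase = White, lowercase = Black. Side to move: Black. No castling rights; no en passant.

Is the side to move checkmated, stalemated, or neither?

checkmate

Black to move; black king on a3.
In check: yes, from the white rook on a1.
King squares — a2: attacked by Ra1; b2: attacked by Bc3; b3: attacked by Bd1; a4: attacked by Ra1; b4: attacked by Bc3.
Legal moves for Black: none.
In check with no legal moves → checkmate.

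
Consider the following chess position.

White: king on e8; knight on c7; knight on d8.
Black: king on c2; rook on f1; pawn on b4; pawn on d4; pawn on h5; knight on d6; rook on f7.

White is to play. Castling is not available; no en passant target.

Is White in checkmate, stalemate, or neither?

White to move; white king on e8.
In check: yes, from the black knight on d6.
King squares — d7: attacked by Rf7; e7: attacked by Rf7; f7: attacked by Rf1; d8: own knight; f8: attacked by Rf7.
Legal moves for White: none.
In check with no legal moves → checkmate.

checkmate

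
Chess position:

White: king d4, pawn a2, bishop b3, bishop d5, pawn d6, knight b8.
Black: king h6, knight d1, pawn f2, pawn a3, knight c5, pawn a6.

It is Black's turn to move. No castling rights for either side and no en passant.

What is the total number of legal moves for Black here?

20

Black to move; king on h6.
In check: no.
Legal moves: Kh7, Kg7, Kg6, Kh5, Kg5, Nd7, Nb7, Ne6+, Ne4, Na4, Nd3, Nxb3+, Ne3, Nc3, Nb2, a5, f1=Q, f1=R, f1=B, f1=N.
Count: 20.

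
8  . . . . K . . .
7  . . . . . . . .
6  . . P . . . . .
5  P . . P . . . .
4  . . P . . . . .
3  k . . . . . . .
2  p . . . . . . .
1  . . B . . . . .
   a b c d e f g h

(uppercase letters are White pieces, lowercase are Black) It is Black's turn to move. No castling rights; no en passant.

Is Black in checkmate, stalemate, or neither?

neither

Black to move; black king on a3.
In check: yes, from the white bishop on c1.
Legal moves for Black: Kb4, Ka4, Kb3.
Black is in check but has 3 legal moves → neither.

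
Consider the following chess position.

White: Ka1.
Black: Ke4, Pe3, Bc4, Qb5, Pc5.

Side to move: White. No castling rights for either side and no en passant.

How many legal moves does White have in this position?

White to move; king on a1.
In check: no.
Legal moves: none.
Count: 0.

0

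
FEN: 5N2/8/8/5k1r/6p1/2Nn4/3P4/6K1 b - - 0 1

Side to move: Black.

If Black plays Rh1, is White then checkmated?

no

After Rh1: white king on g1; in check: yes, from the black rook on h1.
White has 2 legal replies: Kg2, Kxh1.
In check but a legal move exists → not checkmate.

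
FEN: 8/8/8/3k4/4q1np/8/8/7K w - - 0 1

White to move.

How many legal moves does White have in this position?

White to move; king on h1.
In check: yes, from the black queen on e4.
Legal moves: Kg1.
Count: 1.

1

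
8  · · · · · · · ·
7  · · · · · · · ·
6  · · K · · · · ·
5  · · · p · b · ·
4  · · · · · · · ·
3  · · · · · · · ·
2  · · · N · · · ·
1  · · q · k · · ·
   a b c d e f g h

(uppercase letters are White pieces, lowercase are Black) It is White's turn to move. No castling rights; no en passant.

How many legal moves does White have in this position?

6

White to move; king on c6.
In check: yes, from the black queen on c1.
Legal moves: Kb7, Kd6, Kb6, Kxd5, Kb5, Nc4.
Count: 6.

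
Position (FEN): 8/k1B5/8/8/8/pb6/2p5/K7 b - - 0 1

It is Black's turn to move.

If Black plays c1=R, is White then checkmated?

After c1=R: white king on a1; in check: yes, from the black rook on c1.
King squares — b1: attacked by Rc1; a2: attacked by Bb3; b2: attacked by Pa3.
White has no legal moves → checkmate.

yes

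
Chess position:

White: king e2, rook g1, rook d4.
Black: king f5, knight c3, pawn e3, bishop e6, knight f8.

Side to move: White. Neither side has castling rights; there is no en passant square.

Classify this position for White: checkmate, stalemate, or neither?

White to move; white king on e2.
In check: yes, from the black knight on c3.
King squares — d1: attacked by Nc3; e1: available; f1: available; d2: attacked by Pe3; f2: attacked by Pe3; d3: available; e3: available; f3: available.
Legal moves for White: Kf3, Kxe3, Kd3, Kf1, Ke1.
White is in check but has 5 legal moves → neither.

neither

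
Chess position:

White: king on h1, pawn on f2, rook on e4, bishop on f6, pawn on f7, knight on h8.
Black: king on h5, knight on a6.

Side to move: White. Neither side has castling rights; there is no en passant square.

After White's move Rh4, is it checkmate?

After Rh4: black king on h5; in check: yes, from the white rook on h4.
King squares — g4: attacked by Rh4; h4: attacked by Bf6; g5: attacked by Bf6; g6: attacked by Nh8; h6: attacked by Rh4.
Black has no legal moves → checkmate.

yes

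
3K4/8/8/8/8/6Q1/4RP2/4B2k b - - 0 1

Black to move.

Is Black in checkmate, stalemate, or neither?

Black to move; black king on h1.
In check: no.
King squares — g1: attacked by Qg3; g2: attacked by Qg3; h2: attacked by Qg3.
Legal moves for Black: none.
Not in check and no legal moves → stalemate.

stalemate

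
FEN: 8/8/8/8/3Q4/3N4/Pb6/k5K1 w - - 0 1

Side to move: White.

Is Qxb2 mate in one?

yes

After Qxb2: black king on a1; in check: yes, from the white queen on b2.
King squares — b1: attacked by Qb2; a2: attacked by Qb2; b2: attacked by Nd3.
Black has no legal moves → checkmate.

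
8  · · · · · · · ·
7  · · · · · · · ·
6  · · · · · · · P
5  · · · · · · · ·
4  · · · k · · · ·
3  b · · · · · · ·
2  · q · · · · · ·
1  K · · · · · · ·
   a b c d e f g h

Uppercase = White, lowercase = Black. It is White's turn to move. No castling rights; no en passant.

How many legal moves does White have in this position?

White to move; king on a1.
In check: yes, from the black queen on b2.
Legal moves: none.
Count: 0.

0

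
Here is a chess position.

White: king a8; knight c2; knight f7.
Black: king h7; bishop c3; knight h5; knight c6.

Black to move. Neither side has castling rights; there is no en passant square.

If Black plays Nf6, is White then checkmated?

no

After Nf6: white king on a8; in check: no.
White is not in check, so this cannot be checkmate.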